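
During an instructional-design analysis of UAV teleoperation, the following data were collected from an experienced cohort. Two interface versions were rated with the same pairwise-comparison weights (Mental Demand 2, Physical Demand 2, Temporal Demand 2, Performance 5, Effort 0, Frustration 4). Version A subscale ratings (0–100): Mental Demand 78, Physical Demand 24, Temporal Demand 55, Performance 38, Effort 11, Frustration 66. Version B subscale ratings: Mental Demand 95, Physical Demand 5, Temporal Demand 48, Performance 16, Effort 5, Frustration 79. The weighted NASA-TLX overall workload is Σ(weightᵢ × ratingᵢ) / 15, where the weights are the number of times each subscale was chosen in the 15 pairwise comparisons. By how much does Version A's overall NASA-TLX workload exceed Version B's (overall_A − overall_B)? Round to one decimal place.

Version A weighted sum = 2·78 + 2·24 + 2·55 + 5·38 + 0·11 + 4·66 = 156 + 48 + 110 + 190 + 0 + 264 = 768; overall_A = 768/15 = 51.2000.
Version B weighted sum = 2·95 + 2·5 + 2·48 + 5·16 + 0·5 + 4·79 = 190 + 10 + 96 + 80 + 0 + 316 = 692; overall_B = 692/15 = 46.1333.
Difference = 51.2000 − 46.1333 = 5.0667 ≈ 5.1.

5.1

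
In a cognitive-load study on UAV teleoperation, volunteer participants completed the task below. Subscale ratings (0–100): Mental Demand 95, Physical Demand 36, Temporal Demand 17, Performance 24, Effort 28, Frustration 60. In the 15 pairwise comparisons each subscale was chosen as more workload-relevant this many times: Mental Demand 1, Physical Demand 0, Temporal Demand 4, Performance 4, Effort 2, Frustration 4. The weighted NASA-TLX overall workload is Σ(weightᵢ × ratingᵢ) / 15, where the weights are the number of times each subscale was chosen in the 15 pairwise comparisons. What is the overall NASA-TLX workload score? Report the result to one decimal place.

The tallies are the weights (they sum to 15).
Weighted sum = 1·95 + 0·36 + 4·17 + 4·24 + 2·28 + 4·60
            = 95 + 0 + 68 + 96 + 56 + 240 = 555.
Overall workload = 555 / 15 = 37.0000 ≈ 37.0.

37.0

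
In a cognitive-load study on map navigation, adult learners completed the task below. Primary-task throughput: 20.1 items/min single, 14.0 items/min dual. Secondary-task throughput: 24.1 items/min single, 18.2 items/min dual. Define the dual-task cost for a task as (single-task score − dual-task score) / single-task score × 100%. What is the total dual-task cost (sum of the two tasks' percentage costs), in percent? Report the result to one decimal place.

54.8

Primary cost = (20.1 − 14.0) / 20.1 × 100% = 30.3483%.
Secondary cost = (24.1 − 18.2) / 24.1 × 100% = 24.4813%.
Total = 30.3483% + 24.4813% = 54.8296% ≈ 54.8%.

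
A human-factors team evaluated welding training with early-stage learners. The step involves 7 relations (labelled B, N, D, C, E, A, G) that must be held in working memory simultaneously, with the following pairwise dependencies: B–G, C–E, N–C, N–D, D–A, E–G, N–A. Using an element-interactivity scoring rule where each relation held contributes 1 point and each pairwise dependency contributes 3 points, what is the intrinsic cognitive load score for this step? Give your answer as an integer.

28

Count of relations held simultaneously: 7.
Count of pairwise dependencies listed: 7.
Element contribution: 7 × 1 = 7.
Interaction contribution: 7 × 3 = 21.
Intrinsic load = 7 + 21 = 28.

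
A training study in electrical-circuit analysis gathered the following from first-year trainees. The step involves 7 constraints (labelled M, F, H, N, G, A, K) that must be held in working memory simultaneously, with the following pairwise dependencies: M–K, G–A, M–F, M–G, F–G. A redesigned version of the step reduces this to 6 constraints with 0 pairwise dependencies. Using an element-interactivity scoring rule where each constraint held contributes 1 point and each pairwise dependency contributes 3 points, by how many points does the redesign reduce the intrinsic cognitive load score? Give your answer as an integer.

Original: 7 × 1 + 5 × 3 = 7 + 15 = 22.
Redesigned: 6 × 1 + 0 × 3 = 6 + 0 = 6.
Reduction = 22 − 6 = 16.

16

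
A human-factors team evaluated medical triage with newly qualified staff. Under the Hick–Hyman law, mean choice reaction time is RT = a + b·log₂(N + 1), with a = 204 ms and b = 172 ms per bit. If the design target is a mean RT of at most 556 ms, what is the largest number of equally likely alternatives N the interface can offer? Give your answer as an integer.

3

Set 204 + 172·log₂(N + 1) ≤ 556.
log₂(N + 1) ≤ (556 − 204) / 172 = 2.0465.
N + 1 ≤ 2^2.0465 = 4.1310.
N ≤ 3.1310, so the largest integer N is 3.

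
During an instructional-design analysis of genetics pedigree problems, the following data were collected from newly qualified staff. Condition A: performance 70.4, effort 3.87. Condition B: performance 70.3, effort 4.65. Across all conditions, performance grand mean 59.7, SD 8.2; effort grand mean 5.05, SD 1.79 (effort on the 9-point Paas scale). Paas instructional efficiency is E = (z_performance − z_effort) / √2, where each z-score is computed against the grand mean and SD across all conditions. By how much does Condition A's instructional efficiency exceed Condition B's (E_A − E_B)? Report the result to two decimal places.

Condition A: z_P = (70.4 − 59.7)/8.2 = 1.3049; z_E = (3.87 − 5.05)/1.79 = -0.6592; E_A = (1.3049 − (-0.6592))/√2 = 1.3888.
Condition B: z_P = (70.3 − 59.7)/8.2 = 1.2927; z_E = (4.65 − 5.05)/1.79 = -0.2235; E_B = (1.2927 − (-0.2235))/√2 = 1.0721.
E_A − E_B = 1.3888 − 1.0721 = 0.3167 ≈ 0.32.

0.32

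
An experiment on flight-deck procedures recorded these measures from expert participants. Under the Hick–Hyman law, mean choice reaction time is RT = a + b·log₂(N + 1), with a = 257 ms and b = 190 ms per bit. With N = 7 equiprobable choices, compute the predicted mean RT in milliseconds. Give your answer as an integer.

log₂(7 + 1) = log₂(8) = 3.0000.
RT = 257 + 190 × 3.0000 = 257 + 570.0000 = 827.0000 ms.
≈ 827 ms.

827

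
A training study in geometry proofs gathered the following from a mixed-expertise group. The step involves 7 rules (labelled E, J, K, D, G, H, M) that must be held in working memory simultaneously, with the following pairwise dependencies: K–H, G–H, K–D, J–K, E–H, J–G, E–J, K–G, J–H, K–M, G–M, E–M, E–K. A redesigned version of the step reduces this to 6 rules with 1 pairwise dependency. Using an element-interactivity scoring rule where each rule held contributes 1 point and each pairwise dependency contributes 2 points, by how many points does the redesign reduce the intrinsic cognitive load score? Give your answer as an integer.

Original: 7 × 1 + 13 × 2 = 7 + 26 = 33.
Redesigned: 6 × 1 + 1 × 2 = 6 + 2 = 8.
Reduction = 33 − 8 = 25.

25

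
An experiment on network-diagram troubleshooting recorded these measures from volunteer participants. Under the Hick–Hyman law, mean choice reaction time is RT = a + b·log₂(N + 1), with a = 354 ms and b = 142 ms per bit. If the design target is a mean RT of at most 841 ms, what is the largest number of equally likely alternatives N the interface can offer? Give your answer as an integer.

9

Set 354 + 142·log₂(N + 1) ≤ 841.
log₂(N + 1) ≤ (841 − 354) / 142 = 3.4296.
N + 1 ≤ 2^3.4296 = 10.7749.
N ≤ 9.7749, so the largest integer N is 9.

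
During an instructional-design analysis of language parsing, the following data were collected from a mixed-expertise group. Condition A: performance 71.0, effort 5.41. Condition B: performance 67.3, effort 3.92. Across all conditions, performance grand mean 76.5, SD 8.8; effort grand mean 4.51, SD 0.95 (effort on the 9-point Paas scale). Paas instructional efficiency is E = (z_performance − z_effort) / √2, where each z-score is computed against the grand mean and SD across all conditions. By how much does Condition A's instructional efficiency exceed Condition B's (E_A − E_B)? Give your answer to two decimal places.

Condition A: z_P = (71.0 − 76.5)/8.8 = -0.6250; z_E = (5.41 − 4.51)/0.95 = 0.9474; E_A = (-0.6250 − 0.9474)/√2 = -1.1119.
Condition B: z_P = (67.3 − 76.5)/8.8 = -1.0455; z_E = (3.92 − 4.51)/0.95 = -0.6211; E_B = (-1.0455 − (-0.6211))/√2 = -0.3001.
E_A − E_B = -1.1119 − (-0.3001) = -0.8118 ≈ -0.81.

-0.81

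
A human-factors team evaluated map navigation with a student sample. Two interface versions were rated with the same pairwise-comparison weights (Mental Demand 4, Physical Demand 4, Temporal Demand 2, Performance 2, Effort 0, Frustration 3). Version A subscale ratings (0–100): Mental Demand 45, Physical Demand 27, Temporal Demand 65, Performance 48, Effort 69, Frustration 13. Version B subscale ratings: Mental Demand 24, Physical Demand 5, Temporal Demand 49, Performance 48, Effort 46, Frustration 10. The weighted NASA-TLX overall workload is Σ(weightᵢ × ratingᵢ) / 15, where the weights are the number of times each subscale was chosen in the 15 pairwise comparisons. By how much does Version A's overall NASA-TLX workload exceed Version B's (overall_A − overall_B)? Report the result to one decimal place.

14.2

Version A weighted sum = 4·45 + 4·27 + 2·65 + 2·48 + 0·69 + 3·13 = 180 + 108 + 130 + 96 + 0 + 39 = 553; overall_A = 553/15 = 36.8667.
Version B weighted sum = 4·24 + 4·5 + 2·49 + 2·48 + 0·46 + 3·10 = 96 + 20 + 98 + 96 + 0 + 30 = 340; overall_B = 340/15 = 22.6667.
Difference = 36.8667 − 22.6667 = 14.2000 ≈ 14.2.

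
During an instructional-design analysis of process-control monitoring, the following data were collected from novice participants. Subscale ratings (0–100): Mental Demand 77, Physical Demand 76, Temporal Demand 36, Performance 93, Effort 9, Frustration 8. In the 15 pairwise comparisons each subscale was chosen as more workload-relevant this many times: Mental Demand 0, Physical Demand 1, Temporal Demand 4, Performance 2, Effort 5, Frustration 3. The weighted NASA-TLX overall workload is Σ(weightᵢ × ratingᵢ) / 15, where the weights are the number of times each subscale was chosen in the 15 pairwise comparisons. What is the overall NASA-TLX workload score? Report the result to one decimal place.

The tallies are the weights (they sum to 15).
Weighted sum = 0·77 + 1·76 + 4·36 + 2·93 + 5·9 + 3·8
            = 0 + 76 + 144 + 186 + 45 + 24 = 475.
Overall workload = 475 / 15 = 31.6667 ≈ 31.7.

31.7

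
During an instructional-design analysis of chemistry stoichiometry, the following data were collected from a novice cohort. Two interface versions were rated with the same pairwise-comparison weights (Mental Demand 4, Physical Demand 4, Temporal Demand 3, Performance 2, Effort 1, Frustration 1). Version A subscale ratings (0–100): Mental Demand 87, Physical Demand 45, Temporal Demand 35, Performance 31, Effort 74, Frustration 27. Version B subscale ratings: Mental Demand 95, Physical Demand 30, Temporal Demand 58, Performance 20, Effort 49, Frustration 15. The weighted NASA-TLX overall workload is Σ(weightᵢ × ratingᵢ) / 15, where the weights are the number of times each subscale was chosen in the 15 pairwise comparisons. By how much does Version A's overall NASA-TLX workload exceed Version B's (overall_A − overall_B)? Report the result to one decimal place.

Version A weighted sum = 4·87 + 4·45 + 3·35 + 2·31 + 1·74 + 1·27 = 348 + 180 + 105 + 62 + 74 + 27 = 796; overall_A = 796/15 = 53.0667.
Version B weighted sum = 4·95 + 4·30 + 3·58 + 2·20 + 1·49 + 1·15 = 380 + 120 + 174 + 40 + 49 + 15 = 778; overall_B = 778/15 = 51.8667.
Difference = 53.0667 − 51.8667 = 1.2000 ≈ 1.2.

1.2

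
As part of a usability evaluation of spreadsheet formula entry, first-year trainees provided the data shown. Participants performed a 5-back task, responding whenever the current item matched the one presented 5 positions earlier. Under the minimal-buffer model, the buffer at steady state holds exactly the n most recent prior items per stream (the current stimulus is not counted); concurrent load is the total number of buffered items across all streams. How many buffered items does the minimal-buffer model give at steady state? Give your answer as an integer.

5

The buffer holds the 5 most recent prior items.
Steady-state concurrent load = 5 items.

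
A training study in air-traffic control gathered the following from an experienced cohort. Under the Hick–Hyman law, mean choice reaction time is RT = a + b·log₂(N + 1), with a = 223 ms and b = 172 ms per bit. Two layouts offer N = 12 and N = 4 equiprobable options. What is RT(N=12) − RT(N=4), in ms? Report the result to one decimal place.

RT(12) = 223 + 172·log₂(13) = 223 + 172·3.7004 = 859.4688 ms.
RT(4) = 223 + 172·log₂(5) = 223 + 172·2.3219 = 622.3668 ms.
Difference = 859.4688 − 622.3668 = 237.1020 ≈ 237.1 ms.

237.1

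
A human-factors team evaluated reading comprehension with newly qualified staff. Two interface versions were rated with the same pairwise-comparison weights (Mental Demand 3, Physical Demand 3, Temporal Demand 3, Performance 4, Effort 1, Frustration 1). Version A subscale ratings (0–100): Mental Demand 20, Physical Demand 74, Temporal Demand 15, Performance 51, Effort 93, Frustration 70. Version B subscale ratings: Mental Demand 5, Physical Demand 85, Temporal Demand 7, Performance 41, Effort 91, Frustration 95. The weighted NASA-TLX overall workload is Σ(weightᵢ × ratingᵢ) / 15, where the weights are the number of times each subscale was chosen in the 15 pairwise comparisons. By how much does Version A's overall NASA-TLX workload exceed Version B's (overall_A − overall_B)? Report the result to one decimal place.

3.5

Version A weighted sum = 3·20 + 3·74 + 3·15 + 4·51 + 1·93 + 1·70 = 60 + 222 + 45 + 204 + 93 + 70 = 694; overall_A = 694/15 = 46.2667.
Version B weighted sum = 3·5 + 3·85 + 3·7 + 4·41 + 1·91 + 1·95 = 15 + 255 + 21 + 164 + 91 + 95 = 641; overall_B = 641/15 = 42.7333.
Difference = 46.2667 − 42.7333 = 3.5334 ≈ 3.5.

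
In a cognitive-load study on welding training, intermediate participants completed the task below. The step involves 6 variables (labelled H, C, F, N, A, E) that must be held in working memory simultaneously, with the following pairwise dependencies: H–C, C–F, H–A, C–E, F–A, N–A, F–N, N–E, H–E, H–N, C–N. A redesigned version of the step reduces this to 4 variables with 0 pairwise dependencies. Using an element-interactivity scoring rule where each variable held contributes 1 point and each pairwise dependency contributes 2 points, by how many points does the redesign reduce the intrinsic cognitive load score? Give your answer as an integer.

Original: 6 × 1 + 11 × 2 = 6 + 22 = 28.
Redesigned: 4 × 1 + 0 × 2 = 4 + 0 = 4.
Reduction = 28 − 4 = 24.

24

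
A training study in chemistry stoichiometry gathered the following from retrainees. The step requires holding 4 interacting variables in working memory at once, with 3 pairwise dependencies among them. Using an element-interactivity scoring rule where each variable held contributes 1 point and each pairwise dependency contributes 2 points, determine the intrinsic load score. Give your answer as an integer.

Element contribution: 4 × 1 = 4.
Interaction contribution: 3 × 2 = 6.
Intrinsic load = 4 + 6 = 10.

10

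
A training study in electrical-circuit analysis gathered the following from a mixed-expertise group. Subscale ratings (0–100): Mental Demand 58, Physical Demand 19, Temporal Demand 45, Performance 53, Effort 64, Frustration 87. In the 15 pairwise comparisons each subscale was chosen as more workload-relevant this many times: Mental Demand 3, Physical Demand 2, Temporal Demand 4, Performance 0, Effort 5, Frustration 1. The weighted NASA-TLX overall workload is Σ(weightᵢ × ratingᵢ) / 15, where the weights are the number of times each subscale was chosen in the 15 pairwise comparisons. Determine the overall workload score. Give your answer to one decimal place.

The tallies are the weights (they sum to 15).
Weighted sum = 3·58 + 2·19 + 4·45 + 0·53 + 5·64 + 1·87
            = 174 + 38 + 180 + 0 + 320 + 87 = 799.
Overall workload = 799 / 15 = 53.2667 ≈ 53.3.

53.3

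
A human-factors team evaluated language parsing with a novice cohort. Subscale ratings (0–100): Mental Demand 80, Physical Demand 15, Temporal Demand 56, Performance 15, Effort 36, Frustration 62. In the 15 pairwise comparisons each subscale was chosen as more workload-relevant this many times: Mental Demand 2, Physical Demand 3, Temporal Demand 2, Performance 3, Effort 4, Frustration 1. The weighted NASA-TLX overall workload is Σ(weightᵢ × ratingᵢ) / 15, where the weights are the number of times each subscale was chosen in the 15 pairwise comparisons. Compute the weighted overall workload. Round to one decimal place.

37.9

The tallies are the weights (they sum to 15).
Weighted sum = 2·80 + 3·15 + 2·56 + 3·15 + 4·36 + 1·62
            = 160 + 45 + 112 + 45 + 144 + 62 = 568.
Overall workload = 568 / 15 = 37.8667 ≈ 37.9.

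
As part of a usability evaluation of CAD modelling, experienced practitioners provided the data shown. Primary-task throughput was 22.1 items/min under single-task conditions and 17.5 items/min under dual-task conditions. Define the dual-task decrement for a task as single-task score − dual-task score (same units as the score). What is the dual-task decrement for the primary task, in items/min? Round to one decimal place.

Decrement = 22.1 − 17.5 = 4.6000 items/min ≈ 4.6 items/min.

4.6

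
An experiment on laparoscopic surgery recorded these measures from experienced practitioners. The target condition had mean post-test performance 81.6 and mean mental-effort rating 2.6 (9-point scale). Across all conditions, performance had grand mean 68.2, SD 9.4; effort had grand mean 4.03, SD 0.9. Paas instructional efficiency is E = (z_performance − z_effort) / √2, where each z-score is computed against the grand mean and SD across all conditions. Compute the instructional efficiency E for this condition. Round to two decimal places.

z_performance = (81.6 − 68.2) / 9.4 = 13.4000 / 9.4 = 1.4255.
z_effort = (2.6 − 4.03) / 0.9 = -1.4300 / 0.9 = -1.5889.
z_P − z_E = 1.4255 − (-1.5889) = 3.0144.
E = 3.0144 / √2 = 3.0144 / 1.41421 = 2.1315 ≈ 2.13.

2.13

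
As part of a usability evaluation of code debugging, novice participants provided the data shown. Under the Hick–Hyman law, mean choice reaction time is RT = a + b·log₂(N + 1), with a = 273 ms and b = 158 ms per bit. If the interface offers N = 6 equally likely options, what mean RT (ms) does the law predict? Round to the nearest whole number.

717

log₂(6 + 1) = log₂(7) = 2.8074.
RT = 273 + 158 × 2.8074 = 273 + 443.5692 = 716.5692 ms.
≈ 717 ms.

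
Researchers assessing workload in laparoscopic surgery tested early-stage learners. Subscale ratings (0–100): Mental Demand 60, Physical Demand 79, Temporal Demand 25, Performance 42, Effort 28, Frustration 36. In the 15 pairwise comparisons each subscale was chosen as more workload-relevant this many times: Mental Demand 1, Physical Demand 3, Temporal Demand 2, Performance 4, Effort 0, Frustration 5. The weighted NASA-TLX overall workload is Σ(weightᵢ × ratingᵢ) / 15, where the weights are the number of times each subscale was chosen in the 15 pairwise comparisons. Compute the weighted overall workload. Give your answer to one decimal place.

46.3

The tallies are the weights (they sum to 15).
Weighted sum = 1·60 + 3·79 + 2·25 + 4·42 + 0·28 + 5·36
            = 60 + 237 + 50 + 168 + 0 + 180 = 695.
Overall workload = 695 / 15 = 46.3333 ≈ 46.3.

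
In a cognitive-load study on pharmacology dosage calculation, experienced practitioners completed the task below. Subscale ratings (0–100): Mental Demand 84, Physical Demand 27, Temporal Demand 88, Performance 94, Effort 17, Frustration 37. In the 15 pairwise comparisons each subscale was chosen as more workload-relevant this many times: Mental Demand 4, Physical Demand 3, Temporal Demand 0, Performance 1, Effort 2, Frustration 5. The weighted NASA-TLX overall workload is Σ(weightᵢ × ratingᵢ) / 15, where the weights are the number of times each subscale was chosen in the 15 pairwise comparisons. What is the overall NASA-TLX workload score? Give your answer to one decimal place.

The tallies are the weights (they sum to 15).
Weighted sum = 4·84 + 3·27 + 0·88 + 1·94 + 2·17 + 5·37
            = 336 + 81 + 0 + 94 + 34 + 185 = 730.
Overall workload = 730 / 15 = 48.6667 ≈ 48.7.

48.7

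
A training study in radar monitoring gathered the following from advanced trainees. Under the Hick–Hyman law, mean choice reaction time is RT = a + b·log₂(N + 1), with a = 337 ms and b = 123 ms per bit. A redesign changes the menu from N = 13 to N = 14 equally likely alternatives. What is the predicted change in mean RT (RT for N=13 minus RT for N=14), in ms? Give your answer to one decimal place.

RT(13) = 337 + 123·log₂(14) = 337 + 123·3.8074 = 805.3102 ms.
RT(14) = 337 + 123·log₂(15) = 337 + 123·3.9069 = 817.5487 ms.
Difference = 805.3102 − 817.5487 = -12.2385 ≈ -12.2 ms.

-12.2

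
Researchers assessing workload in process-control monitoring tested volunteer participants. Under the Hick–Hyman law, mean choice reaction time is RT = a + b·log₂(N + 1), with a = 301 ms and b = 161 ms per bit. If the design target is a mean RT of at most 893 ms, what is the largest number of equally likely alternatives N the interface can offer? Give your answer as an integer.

Set 301 + 161·log₂(N + 1) ≤ 893.
log₂(N + 1) ≤ (893 − 301) / 161 = 3.6770.
N + 1 ≤ 2^3.6770 = 12.7905.
N ≤ 11.7905, so the largest integer N is 11.

11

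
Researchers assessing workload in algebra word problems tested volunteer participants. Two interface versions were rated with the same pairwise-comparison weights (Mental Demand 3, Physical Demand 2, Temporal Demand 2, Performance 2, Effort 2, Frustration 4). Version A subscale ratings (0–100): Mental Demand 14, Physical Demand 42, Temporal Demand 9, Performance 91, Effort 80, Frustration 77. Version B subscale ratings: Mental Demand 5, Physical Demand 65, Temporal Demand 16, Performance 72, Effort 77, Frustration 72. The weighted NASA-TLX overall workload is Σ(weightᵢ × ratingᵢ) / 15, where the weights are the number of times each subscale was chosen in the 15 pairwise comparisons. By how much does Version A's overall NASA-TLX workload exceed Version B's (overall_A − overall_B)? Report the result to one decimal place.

2.1

Version A weighted sum = 3·14 + 2·42 + 2·9 + 2·91 + 2·80 + 4·77 = 42 + 84 + 18 + 182 + 160 + 308 = 794; overall_A = 794/15 = 52.9333.
Version B weighted sum = 3·5 + 2·65 + 2·16 + 2·72 + 2·77 + 4·72 = 15 + 130 + 32 + 144 + 154 + 288 = 763; overall_B = 763/15 = 50.8667.
Difference = 52.9333 − 50.8667 = 2.0666 ≈ 2.1.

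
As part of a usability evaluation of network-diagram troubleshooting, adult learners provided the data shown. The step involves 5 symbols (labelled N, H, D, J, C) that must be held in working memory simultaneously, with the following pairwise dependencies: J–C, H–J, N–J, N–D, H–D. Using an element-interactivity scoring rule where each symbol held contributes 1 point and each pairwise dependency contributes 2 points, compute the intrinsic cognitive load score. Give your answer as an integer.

15

Count of symbols held simultaneously: 5.
Count of pairwise dependencies listed: 5.
Element contribution: 5 × 1 = 5.
Interaction contribution: 5 × 2 = 10.
Intrinsic load = 5 + 10 = 15.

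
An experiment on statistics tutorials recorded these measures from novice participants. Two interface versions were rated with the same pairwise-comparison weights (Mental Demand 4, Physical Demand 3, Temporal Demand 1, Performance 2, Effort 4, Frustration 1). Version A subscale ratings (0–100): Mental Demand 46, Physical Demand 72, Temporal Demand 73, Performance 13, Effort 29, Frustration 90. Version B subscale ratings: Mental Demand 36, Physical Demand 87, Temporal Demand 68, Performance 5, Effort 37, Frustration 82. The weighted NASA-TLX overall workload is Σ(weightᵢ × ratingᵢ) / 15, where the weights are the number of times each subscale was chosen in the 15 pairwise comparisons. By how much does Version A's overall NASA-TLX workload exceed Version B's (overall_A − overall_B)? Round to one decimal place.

-0.5

Version A weighted sum = 4·46 + 3·72 + 1·73 + 2·13 + 4·29 + 1·90 = 184 + 216 + 73 + 26 + 116 + 90 = 705; overall_A = 705/15 = 47.0000.
Version B weighted sum = 4·36 + 3·87 + 1·68 + 2·5 + 4·37 + 1·82 = 144 + 261 + 68 + 10 + 148 + 82 = 713; overall_B = 713/15 = 47.5333.
Difference = 47.0000 − 47.5333 = -0.5333 ≈ -0.5.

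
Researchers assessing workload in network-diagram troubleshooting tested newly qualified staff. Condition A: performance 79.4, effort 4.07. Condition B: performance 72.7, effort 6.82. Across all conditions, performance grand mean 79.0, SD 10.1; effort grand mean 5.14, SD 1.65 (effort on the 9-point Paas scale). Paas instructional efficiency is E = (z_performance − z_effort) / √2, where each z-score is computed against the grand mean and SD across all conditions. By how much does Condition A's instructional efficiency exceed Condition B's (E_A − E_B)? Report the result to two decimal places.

1.65

Condition A: z_P = (79.4 − 79.0)/10.1 = 0.0396; z_E = (4.07 − 5.14)/1.65 = -0.6485; E_A = (0.0396 − (-0.6485))/√2 = 0.4866.
Condition B: z_P = (72.7 − 79.0)/10.1 = -0.6238; z_E = (6.82 − 5.14)/1.65 = 1.0182; E_B = (-0.6238 − 1.0182)/√2 = -1.1611.
E_A − E_B = 0.4866 − (-1.1611) = 1.6477 ≈ 1.65.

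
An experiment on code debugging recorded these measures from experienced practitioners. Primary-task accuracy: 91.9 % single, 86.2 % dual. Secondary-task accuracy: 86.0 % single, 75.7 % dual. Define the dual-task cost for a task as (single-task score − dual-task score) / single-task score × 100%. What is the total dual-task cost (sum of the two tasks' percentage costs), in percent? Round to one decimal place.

18.2

Primary cost = (91.9 − 86.2) / 91.9 × 100% = 6.2024%.
Secondary cost = (86.0 − 75.7) / 86.0 × 100% = 11.9767%.
Total = 6.2024% + 11.9767% = 18.1791% ≈ 18.2%.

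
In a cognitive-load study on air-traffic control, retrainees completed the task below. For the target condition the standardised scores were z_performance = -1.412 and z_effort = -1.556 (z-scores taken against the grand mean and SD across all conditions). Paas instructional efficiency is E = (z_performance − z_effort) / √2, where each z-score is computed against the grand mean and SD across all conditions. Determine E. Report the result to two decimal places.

z_P − z_E = -1.412 − (-1.556) = 0.1440.
E = 0.1440 / √2 = 0.1440 / 1.41421 = 0.1018 ≈ 0.10.

0.10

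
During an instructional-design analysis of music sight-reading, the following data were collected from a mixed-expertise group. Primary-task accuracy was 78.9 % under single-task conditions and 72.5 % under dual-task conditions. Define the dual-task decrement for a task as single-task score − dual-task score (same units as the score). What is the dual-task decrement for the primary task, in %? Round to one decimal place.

Decrement = 78.9 − 72.5 = 6.4000 % ≈ 6.4 %.

6.4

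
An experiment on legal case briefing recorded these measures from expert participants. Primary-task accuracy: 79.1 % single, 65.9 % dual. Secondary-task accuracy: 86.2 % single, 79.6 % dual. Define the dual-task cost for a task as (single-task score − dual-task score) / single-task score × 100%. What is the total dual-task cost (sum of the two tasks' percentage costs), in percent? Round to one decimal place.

Primary cost = (79.1 − 65.9) / 79.1 × 100% = 16.6877%.
Secondary cost = (86.2 − 79.6) / 86.2 × 100% = 7.6566%.
Total = 16.6877% + 7.6566% = 24.3443% ≈ 24.3%.

24.3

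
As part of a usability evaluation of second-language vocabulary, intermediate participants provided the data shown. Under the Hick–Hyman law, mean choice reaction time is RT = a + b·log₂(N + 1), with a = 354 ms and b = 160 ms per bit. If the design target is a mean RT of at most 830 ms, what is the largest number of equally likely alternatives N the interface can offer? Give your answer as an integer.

6

Set 354 + 160·log₂(N + 1) ≤ 830.
log₂(N + 1) ≤ (830 − 354) / 160 = 2.9750.
N + 1 ≤ 2^2.9750 = 7.8626.
N ≤ 6.8626, so the largest integer N is 6.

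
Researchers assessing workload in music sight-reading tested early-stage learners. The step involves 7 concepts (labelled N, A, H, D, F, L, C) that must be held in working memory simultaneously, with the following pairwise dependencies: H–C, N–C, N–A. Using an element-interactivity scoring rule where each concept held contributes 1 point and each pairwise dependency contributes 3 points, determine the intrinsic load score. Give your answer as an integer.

16

Count of concepts held simultaneously: 7.
Count of pairwise dependencies listed: 3.
Element contribution: 7 × 1 = 7.
Interaction contribution: 3 × 3 = 9.
Intrinsic load = 7 + 9 = 16.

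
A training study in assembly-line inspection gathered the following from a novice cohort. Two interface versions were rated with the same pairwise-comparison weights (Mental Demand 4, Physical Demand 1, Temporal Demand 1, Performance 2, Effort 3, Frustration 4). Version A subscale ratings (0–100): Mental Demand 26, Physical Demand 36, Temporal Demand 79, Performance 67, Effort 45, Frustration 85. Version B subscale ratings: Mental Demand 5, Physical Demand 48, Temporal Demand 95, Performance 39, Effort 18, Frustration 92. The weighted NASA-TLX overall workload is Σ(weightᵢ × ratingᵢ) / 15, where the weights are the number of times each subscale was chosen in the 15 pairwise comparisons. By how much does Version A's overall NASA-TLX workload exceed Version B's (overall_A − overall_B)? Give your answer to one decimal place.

Version A weighted sum = 4·26 + 1·36 + 1·79 + 2·67 + 3·45 + 4·85 = 104 + 36 + 79 + 134 + 135 + 340 = 828; overall_A = 828/15 = 55.2000.
Version B weighted sum = 4·5 + 1·48 + 1·95 + 2·39 + 3·18 + 4·92 = 20 + 48 + 95 + 78 + 54 + 368 = 663; overall_B = 663/15 = 44.2000.
Difference = 55.2000 − 44.2000 = 11.0000 ≈ 11.0.

11.0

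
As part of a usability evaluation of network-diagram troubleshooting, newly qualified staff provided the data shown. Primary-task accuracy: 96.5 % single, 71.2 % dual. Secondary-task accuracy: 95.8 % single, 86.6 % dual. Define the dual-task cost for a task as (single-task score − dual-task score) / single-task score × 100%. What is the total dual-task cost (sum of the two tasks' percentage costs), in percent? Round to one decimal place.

35.8

Primary cost = (96.5 − 71.2) / 96.5 × 100% = 26.2176%.
Secondary cost = (95.8 − 86.6) / 95.8 × 100% = 9.6033%.
Total = 26.2176% + 9.6033% = 35.8209% ≈ 35.8%.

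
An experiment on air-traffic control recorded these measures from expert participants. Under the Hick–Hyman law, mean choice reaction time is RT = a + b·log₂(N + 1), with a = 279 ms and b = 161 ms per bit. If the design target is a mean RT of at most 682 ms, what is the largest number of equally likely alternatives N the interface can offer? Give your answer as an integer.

Set 279 + 161·log₂(N + 1) ≤ 682.
log₂(N + 1) ≤ (682 − 279) / 161 = 2.5031.
N + 1 ≤ 2^2.5031 = 5.6690.
N ≤ 4.6690, so the largest integer N is 4.

4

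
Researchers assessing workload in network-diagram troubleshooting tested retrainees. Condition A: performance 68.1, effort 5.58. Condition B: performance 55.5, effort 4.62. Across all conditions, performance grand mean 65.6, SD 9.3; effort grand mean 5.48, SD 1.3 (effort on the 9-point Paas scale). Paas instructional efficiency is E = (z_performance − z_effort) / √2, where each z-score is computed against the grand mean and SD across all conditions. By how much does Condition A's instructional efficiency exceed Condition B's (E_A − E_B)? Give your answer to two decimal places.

Condition A: z_P = (68.1 − 65.6)/9.3 = 0.2688; z_E = (5.58 − 5.48)/1.3 = 0.0769; E_A = (0.2688 − 0.0769)/√2 = 0.1357.
Condition B: z_P = (55.5 − 65.6)/9.3 = -1.0860; z_E = (4.62 − 5.48)/1.3 = -0.6615; E_B = (-1.0860 − (-0.6615))/√2 = -0.3002.
E_A − E_B = 0.1357 − (-0.3002) = 0.4359 ≈ 0.44.

0.44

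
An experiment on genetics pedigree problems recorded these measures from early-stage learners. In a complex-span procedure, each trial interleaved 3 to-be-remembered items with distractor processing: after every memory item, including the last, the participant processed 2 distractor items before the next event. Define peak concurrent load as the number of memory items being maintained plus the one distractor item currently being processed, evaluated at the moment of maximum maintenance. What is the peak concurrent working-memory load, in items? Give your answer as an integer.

4

Maintenance is greatest during the distractor(s) after memory item 3: all 3 memory items are being held.
One distractor item is concurrently being processed.
Peak concurrent load = 3 + 1 = 4 items.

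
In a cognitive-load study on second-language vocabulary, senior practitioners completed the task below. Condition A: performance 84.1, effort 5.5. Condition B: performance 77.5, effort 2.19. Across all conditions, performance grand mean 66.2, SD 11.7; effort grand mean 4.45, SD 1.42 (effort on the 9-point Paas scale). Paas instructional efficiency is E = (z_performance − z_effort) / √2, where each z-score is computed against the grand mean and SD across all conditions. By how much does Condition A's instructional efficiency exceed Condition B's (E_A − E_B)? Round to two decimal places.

-1.25

Condition A: z_P = (84.1 − 66.2)/11.7 = 1.5299; z_E = (5.5 − 4.45)/1.42 = 0.7394; E_A = (1.5299 − 0.7394)/√2 = 0.5590.
Condition B: z_P = (77.5 − 66.2)/11.7 = 0.9658; z_E = (2.19 − 4.45)/1.42 = -1.5915; E_B = (0.9658 − (-1.5915))/√2 = 1.8083.
E_A − E_B = 0.5590 − 1.8083 = -1.2493 ≈ -1.25.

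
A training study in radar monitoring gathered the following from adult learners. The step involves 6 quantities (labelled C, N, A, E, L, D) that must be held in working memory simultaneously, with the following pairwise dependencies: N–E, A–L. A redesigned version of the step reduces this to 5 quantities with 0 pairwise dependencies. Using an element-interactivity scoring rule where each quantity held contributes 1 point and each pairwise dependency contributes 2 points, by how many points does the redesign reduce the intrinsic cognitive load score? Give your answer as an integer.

Original: 6 × 1 + 2 × 2 = 6 + 4 = 10.
Redesigned: 5 × 1 + 0 × 2 = 5 + 0 = 5.
Reduction = 10 − 5 = 5.

5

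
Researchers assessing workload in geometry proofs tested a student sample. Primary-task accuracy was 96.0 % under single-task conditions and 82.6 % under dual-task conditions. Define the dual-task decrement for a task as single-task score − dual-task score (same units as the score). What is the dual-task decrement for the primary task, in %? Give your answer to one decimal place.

Decrement = 96.0 − 82.6 = 13.4000 % ≈ 13.4 %.

13.4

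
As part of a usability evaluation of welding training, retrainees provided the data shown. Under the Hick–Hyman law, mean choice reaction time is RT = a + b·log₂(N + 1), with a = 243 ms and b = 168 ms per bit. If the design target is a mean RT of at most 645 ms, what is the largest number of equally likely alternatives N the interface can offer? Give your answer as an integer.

4

Set 243 + 168·log₂(N + 1) ≤ 645.
log₂(N + 1) ≤ (645 − 243) / 168 = 2.3929.
N + 1 ≤ 2^2.3929 = 5.2521.
N ≤ 4.2521, so the largest integer N is 4.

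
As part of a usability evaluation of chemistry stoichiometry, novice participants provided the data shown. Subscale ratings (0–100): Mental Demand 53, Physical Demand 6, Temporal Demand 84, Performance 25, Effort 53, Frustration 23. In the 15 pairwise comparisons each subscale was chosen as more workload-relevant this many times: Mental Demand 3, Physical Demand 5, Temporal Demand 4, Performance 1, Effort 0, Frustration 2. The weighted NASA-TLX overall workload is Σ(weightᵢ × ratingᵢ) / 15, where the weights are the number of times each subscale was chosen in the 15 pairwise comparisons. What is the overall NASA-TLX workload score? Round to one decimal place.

The tallies are the weights (they sum to 15).
Weighted sum = 3·53 + 5·6 + 4·84 + 1·25 + 0·53 + 2·23
            = 159 + 30 + 336 + 25 + 0 + 46 = 596.
Overall workload = 596 / 15 = 39.7333 ≈ 39.7.

39.7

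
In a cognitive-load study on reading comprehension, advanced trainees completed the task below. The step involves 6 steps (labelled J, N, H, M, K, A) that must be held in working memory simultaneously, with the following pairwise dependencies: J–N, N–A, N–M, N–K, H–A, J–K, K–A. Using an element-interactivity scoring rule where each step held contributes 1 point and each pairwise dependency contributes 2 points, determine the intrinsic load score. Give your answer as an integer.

20

Count of steps held simultaneously: 6.
Count of pairwise dependencies listed: 7.
Element contribution: 6 × 1 = 6.
Interaction contribution: 7 × 2 = 14.
Intrinsic load = 6 + 14 = 20.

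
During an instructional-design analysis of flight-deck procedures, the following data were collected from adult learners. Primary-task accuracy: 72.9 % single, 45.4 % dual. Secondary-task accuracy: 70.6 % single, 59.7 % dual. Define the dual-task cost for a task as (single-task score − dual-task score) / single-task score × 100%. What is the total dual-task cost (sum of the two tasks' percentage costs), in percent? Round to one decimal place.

53.2

Primary cost = (72.9 − 45.4) / 72.9 × 100% = 37.7229%.
Secondary cost = (70.6 − 59.7) / 70.6 × 100% = 15.4391%.
Total = 37.7229% + 15.4391% = 53.1620% ≈ 53.2%.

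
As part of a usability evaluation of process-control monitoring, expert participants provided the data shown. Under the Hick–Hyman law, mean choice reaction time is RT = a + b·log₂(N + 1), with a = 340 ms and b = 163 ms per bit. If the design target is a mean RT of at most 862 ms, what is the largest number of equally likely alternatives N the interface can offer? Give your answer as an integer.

Set 340 + 163·log₂(N + 1) ≤ 862.
log₂(N + 1) ≤ (862 − 340) / 163 = 3.2025.
N + 1 ≤ 2^3.2025 = 9.2055.
N ≤ 8.2055, so the largest integer N is 8.

8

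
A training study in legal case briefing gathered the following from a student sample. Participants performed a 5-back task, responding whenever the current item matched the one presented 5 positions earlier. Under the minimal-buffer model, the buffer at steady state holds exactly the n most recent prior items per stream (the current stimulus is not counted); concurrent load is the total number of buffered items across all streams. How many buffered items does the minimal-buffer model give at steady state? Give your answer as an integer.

5

The buffer holds the 5 most recent prior items.
Steady-state concurrent load = 5 items.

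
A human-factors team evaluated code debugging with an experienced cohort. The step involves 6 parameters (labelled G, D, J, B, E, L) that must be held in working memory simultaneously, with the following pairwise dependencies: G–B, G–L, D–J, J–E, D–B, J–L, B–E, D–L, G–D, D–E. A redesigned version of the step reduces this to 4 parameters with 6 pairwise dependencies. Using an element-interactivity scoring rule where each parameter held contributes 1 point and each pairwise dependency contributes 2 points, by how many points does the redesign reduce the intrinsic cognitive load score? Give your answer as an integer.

10

Original: 6 × 1 + 10 × 2 = 6 + 20 = 26.
Redesigned: 4 × 1 + 6 × 2 = 4 + 12 = 16.
Reduction = 26 − 16 = 10.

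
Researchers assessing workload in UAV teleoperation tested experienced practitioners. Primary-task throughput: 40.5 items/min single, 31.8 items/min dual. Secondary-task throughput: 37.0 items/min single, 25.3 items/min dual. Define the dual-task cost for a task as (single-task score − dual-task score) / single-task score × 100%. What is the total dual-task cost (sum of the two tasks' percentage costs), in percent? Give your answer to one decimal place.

Primary cost = (40.5 − 31.8) / 40.5 × 100% = 21.4815%.
Secondary cost = (37.0 − 25.3) / 37.0 × 100% = 31.6216%.
Total = 21.4815% + 31.6216% = 53.1031% ≈ 53.1%.

53.1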